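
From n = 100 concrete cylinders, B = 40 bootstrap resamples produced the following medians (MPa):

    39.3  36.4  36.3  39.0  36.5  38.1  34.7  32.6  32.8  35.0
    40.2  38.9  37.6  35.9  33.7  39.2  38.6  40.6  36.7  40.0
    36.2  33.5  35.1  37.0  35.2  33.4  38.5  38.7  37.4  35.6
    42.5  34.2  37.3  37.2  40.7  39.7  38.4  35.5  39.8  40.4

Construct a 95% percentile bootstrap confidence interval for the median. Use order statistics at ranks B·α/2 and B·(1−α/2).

(32.6, 40.7)

Sorted replicates: 32.6, 32.8, 33.4, 33.5, 33.7, 34.2, 34.7, 35.0, 35.1, 35.2, 35.5, 35.6, 35.9, 36.2, 36.3, 36.4, 36.5, 36.7, 37.0, 37.2, 37.3, 37.4, 37.6, 38.1, 38.4, 38.5, 38.6, 38.7, 38.9, 39.0, 39.2, 39.3, 39.7, 39.8, 40.0, 40.2, 40.4, 40.6, 40.7, 42.5
α = 0.05; lower rank = 40 × 0.025 = 1; upper rank = 40 × 0.975 = 39.
The 1st smallest replicate is 32.6; the 39th is 40.7.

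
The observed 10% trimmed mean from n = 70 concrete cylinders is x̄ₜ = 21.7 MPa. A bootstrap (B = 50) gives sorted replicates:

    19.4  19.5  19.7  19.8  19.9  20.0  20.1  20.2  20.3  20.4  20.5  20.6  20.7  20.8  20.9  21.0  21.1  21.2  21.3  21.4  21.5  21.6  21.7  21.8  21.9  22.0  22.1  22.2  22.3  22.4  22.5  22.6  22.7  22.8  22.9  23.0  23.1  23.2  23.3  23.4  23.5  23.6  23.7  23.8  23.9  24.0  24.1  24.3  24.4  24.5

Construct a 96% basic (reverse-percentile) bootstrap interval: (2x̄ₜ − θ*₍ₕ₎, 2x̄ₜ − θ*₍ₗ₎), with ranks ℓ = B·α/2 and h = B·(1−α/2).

(19.0, 24.0)

Percentile endpoints at ranks 1 and 49: θ*₍1₎ = 19.4, θ*₍49₎ = 24.4.
Basic interval reflects these around x̄ₜ:
  lower = 2 × 21.7 − 24.4 = 19.0
  upper = 2 × 21.7 − 19.4 = 24.0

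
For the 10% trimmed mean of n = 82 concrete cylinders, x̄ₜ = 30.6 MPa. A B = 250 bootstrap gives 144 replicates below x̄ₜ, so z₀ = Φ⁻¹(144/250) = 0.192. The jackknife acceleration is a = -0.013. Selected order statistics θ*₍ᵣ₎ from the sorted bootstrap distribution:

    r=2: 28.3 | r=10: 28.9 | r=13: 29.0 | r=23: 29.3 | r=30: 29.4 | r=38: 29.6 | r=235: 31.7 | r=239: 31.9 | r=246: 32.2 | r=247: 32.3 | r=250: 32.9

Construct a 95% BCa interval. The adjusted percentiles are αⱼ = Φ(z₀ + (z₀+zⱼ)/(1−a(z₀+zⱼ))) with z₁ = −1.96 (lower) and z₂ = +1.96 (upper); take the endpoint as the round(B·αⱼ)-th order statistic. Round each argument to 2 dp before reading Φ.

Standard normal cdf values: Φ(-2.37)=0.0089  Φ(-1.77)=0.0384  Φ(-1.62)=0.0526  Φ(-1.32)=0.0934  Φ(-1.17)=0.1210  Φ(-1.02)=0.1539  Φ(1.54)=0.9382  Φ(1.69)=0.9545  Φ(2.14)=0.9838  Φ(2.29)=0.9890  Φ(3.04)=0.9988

(29.0, 32.3)

Lower: z₀ + z₁ = 0.192 + (-1.960) = -1.768; 1 − a(z₀+z₁) = 1 − (-0.013)(-1.768) = 0.9770; argument = 0.192 + (-1.768)/0.9770 = -1.6176 → -1.62.
α₁ = Φ(-1.62) = 0.0526; rank = round(250 × 0.0526) = 13; θ*₍13₎ = 29.0.
Upper: z₀ + z₂ = 2.152; 1 − a(z₀+z₂) = 1.0280; argument = 2.2854 → 2.29; α₂ = 0.9890; rank = 247; θ*₍247₎ = 32.3.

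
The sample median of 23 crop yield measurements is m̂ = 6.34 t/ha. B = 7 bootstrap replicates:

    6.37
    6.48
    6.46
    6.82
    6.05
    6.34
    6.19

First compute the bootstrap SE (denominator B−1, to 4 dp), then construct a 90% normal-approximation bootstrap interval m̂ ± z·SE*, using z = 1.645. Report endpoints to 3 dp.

(5.939, 6.741)

Mean of replicates = 6.3871; sum of squared deviations = 0.3563; SE* = √(0.3563/6) = 0.2437
Margin = 1.645 × 0.2437 = 0.4009
Interval: 6.34 ± 0.4009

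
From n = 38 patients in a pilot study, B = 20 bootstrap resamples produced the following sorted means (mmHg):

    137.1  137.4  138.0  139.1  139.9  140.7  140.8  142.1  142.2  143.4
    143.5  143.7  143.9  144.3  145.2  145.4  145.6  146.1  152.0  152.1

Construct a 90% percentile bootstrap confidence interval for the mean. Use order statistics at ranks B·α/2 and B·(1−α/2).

(137.1, 152.0)

α = 0.10; lower rank = 20 × 0.050 = 1; upper rank = 20 × 0.950 = 19.
The 1st smallest replicate is 137.1; the 19th is 152.0.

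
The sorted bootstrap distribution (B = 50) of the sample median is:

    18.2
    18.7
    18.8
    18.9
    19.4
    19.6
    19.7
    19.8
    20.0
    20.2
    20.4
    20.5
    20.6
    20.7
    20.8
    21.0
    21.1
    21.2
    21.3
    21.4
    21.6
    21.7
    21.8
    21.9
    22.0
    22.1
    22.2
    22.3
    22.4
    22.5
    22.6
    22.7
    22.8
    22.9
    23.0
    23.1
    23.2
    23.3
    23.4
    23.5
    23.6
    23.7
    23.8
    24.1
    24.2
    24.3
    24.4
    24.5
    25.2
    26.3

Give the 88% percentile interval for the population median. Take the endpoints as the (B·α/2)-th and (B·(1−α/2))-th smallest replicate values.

(18.8, 24.4)

α = 0.12; lower rank = 50 × 0.060 = 3; upper rank = 50 × 0.940 = 47.
The 3rd smallest replicate is 18.8; the 47th is 24.4.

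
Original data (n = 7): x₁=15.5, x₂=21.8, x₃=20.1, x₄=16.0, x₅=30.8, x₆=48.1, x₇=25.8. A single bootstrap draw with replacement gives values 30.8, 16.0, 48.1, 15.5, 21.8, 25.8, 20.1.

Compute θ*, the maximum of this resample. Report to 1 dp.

Maximum = 48.1

θ* = 48.1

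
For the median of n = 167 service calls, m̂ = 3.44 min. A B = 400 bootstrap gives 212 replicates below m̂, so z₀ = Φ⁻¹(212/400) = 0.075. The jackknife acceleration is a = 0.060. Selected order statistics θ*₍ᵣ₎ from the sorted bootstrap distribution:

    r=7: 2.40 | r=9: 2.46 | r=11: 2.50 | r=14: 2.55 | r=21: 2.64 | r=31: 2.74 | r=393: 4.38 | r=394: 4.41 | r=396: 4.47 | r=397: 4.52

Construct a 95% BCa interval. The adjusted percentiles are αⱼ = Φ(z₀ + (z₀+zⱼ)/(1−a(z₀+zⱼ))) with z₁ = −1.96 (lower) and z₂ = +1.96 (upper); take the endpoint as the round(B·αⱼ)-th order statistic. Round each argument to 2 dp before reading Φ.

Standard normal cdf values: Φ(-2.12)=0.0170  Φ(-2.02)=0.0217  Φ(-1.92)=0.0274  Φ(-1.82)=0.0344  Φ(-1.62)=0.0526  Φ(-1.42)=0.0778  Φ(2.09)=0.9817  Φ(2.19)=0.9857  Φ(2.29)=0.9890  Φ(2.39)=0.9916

Lower: z₀ + z₁ = 0.075 + (-1.960) = -1.885; 1 − a(z₀+z₁) = 1 − (0.060)(-1.885) = 1.1131; argument = 0.075 + (-1.885)/1.1131 = -1.6185 → -1.62.
α₁ = Φ(-1.62) = 0.0526; rank = round(400 × 0.0526) = 21; θ*₍21₎ = 2.64.
Upper: z₀ + z₂ = 2.035; 1 − a(z₀+z₂) = 0.8779; argument = 2.3930 → 2.39; α₂ = 0.9916; rank = 397; θ*₍397₎ = 4.52.

(2.64, 4.52)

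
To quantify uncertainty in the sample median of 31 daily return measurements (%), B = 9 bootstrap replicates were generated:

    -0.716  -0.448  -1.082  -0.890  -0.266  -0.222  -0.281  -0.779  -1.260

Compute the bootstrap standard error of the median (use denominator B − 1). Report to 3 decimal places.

Bootstrap SE is the standard deviation of the 9 replicate medians.
Mean of replicates: ((-0.716) + (-0.448) + (-1.082) + (-0.890) + (-0.266) + (-0.222) + (-0.281) + (-0.779) + (-1.260)) / 9 = -5.9440 / 9 = -0.6604
Sum of squared deviations: (−0.0556)² + (+0.2124)² + (−0.4216)² + (−0.2296)² + (+0.3944)² + (+0.4384)² + (+0.3794)² + (−0.1186)² + (−0.5996)² = 1.1439
Variance = 1.1439 / 8 = 0.1430
SE* = √0.1430

SE* = 0.378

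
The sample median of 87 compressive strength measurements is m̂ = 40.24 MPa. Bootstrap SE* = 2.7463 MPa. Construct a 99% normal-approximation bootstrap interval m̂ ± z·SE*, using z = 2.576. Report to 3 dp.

Margin = 2.576 × 2.7463 = 7.0745
Interval: 40.24 ± 7.0745

(33.166, 47.314)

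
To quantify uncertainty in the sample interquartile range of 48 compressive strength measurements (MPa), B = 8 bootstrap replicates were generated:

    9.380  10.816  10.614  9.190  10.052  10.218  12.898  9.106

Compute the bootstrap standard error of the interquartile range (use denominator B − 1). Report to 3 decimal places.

SE* = 1.235

Bootstrap SE is the standard deviation of the 8 replicate interquartile ranges.
Mean of replicates: (9.380 + 10.816 + 10.614 + 9.190 + 10.052 + 10.218 + 12.898 + 9.106) / 8 = 82.2740 / 8 = 10.2843
Sum of squared deviations: (−0.9042)² + (+0.5318)² + (+0.3298)² + (−1.0943)² + (−0.2323)² + (−0.0663)² + (+2.6137)² + (−1.1783)² = 10.6848
Variance = 10.6848 / 7 = 1.5264
SE* = √1.5264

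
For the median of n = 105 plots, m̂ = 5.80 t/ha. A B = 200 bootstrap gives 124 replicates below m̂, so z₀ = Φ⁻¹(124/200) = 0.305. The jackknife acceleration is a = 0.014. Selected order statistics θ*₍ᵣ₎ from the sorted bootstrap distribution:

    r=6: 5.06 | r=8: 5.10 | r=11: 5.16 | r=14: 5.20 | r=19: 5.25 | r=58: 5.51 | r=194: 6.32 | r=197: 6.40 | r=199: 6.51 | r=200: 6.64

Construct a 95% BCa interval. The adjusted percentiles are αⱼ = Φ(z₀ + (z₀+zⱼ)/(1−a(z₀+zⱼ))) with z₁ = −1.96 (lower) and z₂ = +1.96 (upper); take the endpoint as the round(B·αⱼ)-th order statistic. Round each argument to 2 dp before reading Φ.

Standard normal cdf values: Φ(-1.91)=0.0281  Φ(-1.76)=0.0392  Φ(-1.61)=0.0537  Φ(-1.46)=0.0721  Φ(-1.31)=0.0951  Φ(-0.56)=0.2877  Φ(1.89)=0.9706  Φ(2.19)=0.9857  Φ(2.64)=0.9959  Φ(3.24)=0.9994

(5.25, 6.51)

Lower: z₀ + z₁ = 0.305 + (-1.960) = -1.655; 1 − a(z₀+z₁) = 1 − (0.014)(-1.655) = 1.0232; argument = 0.305 + (-1.655)/1.0232 = -1.3125 → -1.31.
α₁ = Φ(-1.31) = 0.0951; rank = round(200 × 0.0951) = 19; θ*₍19₎ = 5.25.
Upper: z₀ + z₂ = 2.265; 1 − a(z₀+z₂) = 0.9683; argument = 2.6442 → 2.64; α₂ = 0.9959; rank = 199; θ*₍199₎ = 6.51.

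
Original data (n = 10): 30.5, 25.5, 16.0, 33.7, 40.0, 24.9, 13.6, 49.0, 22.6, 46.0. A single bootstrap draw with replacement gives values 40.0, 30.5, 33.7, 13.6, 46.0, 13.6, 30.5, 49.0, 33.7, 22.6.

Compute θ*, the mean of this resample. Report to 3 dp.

Mean = (40.0 + 30.5 + 33.7 + 13.6 + 46.0 + 13.6 + 30.5 + 49.0 + 33.7 + 22.6) / 10 = 313.20 / 10 = 31.320

θ* = 31.320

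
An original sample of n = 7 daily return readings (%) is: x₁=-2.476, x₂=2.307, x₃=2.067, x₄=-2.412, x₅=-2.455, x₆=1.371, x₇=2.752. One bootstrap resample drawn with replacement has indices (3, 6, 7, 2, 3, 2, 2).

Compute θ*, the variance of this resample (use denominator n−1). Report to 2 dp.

Resample values: 2.067, 1.371, 2.752, 2.307, 2.067, 2.307, 2.307.
Mean = 2.1683; sum of squared deviations = 1.0546
s² = 1.0546 / 6 = 0.1758

θ* = 0.18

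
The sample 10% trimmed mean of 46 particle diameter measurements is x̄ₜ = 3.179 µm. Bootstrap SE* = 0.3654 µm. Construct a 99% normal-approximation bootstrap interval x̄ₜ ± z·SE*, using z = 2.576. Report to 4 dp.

(2.2377, 4.1203)

Margin = 2.576 × 0.3654 = 0.94127
Interval: 3.179 ± 0.94127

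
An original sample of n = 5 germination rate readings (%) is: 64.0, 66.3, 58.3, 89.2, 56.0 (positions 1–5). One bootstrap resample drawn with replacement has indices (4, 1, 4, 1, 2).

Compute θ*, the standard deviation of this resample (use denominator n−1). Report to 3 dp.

Resample values: 89.2, 64.0, 89.2, 64.0, 66.3.
Mean = 74.5400; sum of squared deviations = 719.9120
s² = 719.9120 / 4 = 179.9780
s = √179.9780 = 13.416

θ* = 13.416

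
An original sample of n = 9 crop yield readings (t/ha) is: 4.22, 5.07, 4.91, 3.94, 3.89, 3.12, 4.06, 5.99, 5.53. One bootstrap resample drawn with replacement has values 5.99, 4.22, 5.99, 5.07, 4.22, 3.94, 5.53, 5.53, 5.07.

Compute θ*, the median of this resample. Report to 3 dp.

Sorted: 3.94, 4.22, 4.22, 5.07, 5.07, 5.53, 5.53, 5.99, 5.99
Median = middle value = 5.070

θ* = 5.070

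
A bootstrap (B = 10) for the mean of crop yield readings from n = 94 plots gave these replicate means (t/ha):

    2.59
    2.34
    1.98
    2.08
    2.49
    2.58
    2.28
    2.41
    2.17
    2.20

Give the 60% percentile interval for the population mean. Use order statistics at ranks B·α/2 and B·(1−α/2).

Sorted replicates: 1.98, 2.08, 2.17, 2.20, 2.28, 2.34, 2.41, 2.49, 2.58, 2.59
α = 0.40; lower rank = 10 × 0.200 = 2; upper rank = 10 × 0.800 = 8.
The 2nd smallest replicate is 2.08; the 8th is 2.49.

(2.08, 2.49)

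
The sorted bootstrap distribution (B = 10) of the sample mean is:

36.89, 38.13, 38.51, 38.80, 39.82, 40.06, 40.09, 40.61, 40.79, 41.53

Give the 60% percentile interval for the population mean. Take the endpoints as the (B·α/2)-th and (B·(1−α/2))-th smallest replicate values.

(38.13, 40.61)

α = 0.40; lower rank = 10 × 0.200 = 2; upper rank = 10 × 0.800 = 8.
The 2nd smallest replicate is 38.13; the 8th is 40.61.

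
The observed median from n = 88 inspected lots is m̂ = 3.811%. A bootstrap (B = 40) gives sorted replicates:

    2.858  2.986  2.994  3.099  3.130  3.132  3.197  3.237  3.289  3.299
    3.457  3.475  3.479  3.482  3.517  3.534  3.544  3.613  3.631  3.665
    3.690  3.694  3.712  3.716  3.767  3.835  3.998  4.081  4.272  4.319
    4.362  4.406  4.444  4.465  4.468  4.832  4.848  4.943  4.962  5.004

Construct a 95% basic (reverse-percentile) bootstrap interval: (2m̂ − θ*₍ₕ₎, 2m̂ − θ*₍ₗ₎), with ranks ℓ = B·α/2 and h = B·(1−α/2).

Percentile endpoints at ranks 1 and 39: θ*₍1₎ = 2.858, θ*₍39₎ = 4.962.
Basic interval reflects these around m̂:
  lower = 2 × 3.811 − 4.962 = 2.660
  upper = 2 × 3.811 − 2.858 = 4.764

(2.660, 4.764)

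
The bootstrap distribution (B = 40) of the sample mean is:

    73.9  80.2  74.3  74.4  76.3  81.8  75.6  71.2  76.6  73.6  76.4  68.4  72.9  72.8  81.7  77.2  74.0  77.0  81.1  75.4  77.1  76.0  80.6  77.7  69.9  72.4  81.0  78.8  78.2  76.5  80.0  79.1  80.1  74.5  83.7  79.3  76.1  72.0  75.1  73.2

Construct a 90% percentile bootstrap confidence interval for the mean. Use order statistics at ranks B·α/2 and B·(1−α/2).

Sorted replicates: 68.4, 69.9, 71.2, 72.0, 72.4, 72.8, 72.9, 73.2, 73.6, 73.9, 74.0, 74.3, 74.4, 74.5, 75.1, 75.4, 75.6, 76.0, 76.1, 76.3, 76.4, 76.5, 76.6, 77.0, 77.1, 77.2, 77.7, 78.2, 78.8, 79.1, 79.3, 80.0, 80.1, 80.2, 80.6, 81.0, 81.1, 81.7, 81.8, 83.7
α = 0.10; lower rank = 40 × 0.050 = 2; upper rank = 40 × 0.950 = 38.
The 2nd smallest replicate is 69.9; the 38th is 81.7.

(69.9, 81.7)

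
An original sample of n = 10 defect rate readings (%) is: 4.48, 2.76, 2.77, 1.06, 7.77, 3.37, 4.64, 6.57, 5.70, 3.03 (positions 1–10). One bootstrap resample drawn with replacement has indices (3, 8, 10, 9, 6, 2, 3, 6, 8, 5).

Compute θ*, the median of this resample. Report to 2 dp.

Resample values: 2.77, 6.57, 3.03, 5.70, 3.37, 2.76, 2.77, 3.37, 6.57, 7.77.
Sorted: 2.76, 2.77, 2.77, 3.03, 3.37, 3.37, 5.70, 6.57, 6.57, 7.77
Median = average of the two middle values = 3.37

θ* = 3.37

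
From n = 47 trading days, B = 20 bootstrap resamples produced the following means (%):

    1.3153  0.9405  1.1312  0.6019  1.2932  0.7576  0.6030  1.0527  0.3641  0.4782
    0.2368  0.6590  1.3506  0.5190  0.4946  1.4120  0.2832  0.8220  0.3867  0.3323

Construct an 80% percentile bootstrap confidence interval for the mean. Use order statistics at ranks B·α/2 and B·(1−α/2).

Sorted replicates: 0.2368, 0.2832, 0.3323, 0.3641, 0.3867, 0.4782, 0.4946, 0.5190, 0.6019, 0.6030, 0.6590, 0.7576, 0.8220, 0.9405, 1.0527, 1.1312, 1.2932, 1.3153, 1.3506, 1.4120
α = 0.20; lower rank = 20 × 0.100 = 2; upper rank = 20 × 0.900 = 18.
The 2nd smallest replicate is 0.2832; the 18th is 1.3153.

(0.2832, 1.3153)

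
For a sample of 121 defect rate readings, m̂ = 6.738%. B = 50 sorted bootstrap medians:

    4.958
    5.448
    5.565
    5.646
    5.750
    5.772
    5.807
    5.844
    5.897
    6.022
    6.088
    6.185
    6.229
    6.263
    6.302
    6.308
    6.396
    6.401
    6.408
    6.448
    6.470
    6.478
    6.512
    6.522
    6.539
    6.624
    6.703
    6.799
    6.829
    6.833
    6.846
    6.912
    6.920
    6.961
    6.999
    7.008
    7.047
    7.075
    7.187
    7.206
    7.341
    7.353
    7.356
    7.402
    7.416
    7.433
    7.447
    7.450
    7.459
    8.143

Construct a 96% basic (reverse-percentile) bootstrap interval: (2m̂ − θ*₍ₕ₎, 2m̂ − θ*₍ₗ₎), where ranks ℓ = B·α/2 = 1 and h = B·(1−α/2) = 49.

(6.017, 8.518)

Percentile endpoints at ranks 1 and 49: θ*₍1₎ = 4.958, θ*₍49₎ = 7.459.
Basic interval reflects these around m̂:
  lower = 2 × 6.738 − 7.459 = 6.017
  upper = 2 × 6.738 − 4.958 = 8.518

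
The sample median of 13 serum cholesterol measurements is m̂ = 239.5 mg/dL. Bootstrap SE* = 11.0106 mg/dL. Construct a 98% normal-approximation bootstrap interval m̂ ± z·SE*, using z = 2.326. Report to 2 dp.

(213.89, 265.11)

Margin = 2.326 × 11.0106 = 25.611
Interval: 239.5 ± 25.611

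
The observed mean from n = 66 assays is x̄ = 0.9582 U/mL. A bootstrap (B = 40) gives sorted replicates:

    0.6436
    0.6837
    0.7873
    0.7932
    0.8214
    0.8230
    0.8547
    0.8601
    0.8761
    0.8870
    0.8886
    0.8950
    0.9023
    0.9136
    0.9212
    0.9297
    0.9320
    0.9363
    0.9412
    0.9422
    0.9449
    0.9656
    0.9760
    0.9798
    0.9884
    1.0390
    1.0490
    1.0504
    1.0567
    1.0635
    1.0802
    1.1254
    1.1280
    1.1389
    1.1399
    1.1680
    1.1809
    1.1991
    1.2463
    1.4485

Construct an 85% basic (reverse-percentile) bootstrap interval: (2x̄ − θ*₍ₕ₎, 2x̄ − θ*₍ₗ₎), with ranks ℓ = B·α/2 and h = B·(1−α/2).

(0.7355, 1.1291)

Percentile endpoints at ranks 3 and 37: θ*₍3₎ = 0.7873, θ*₍37₎ = 1.1809.
Basic interval reflects these around x̄:
  lower = 2 × 0.9582 − 1.1809 = 0.7355
  upper = 2 × 0.9582 − 0.7873 = 1.1291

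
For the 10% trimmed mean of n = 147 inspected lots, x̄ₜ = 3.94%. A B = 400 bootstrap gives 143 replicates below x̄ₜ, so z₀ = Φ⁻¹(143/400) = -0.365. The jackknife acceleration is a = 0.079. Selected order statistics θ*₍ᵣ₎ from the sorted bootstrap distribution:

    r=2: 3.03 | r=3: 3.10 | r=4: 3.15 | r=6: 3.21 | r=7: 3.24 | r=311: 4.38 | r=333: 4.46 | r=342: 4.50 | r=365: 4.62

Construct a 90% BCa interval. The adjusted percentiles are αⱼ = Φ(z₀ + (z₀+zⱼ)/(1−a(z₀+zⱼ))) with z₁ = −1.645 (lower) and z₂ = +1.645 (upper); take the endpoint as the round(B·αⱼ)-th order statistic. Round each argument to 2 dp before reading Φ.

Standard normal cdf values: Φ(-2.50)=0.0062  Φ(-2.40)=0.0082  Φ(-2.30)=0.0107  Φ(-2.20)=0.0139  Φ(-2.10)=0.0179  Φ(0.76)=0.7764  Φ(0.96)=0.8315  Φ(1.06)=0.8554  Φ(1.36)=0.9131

(3.24, 4.50)

Lower: z₀ + z₁ = -0.365 + (-1.645) = -2.010; 1 − a(z₀+z₁) = 1 − (0.079)(-2.010) = 1.1588; argument = -0.365 + (-2.010)/1.1588 = -2.0996 → -2.10.
α₁ = Φ(-2.10) = 0.0179; rank = round(400 × 0.0179) = 7; θ*₍7₎ = 3.24.
Upper: z₀ + z₂ = 1.280; 1 − a(z₀+z₂) = 0.8989; argument = 1.0590 → 1.06; α₂ = 0.8554; rank = 342; θ*₍342₎ = 4.50.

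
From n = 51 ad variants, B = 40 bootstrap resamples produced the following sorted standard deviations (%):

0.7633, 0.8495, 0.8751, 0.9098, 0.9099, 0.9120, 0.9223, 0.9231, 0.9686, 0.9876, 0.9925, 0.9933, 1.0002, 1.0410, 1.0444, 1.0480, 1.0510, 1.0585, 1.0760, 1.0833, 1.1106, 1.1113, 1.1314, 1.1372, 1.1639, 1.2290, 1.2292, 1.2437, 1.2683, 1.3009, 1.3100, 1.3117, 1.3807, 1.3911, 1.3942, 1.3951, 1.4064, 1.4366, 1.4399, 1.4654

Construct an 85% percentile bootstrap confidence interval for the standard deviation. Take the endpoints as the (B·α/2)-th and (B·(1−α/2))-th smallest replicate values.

α = 0.15; lower rank = 40 × 0.075 = 3; upper rank = 40 × 0.925 = 37.
The 3rd smallest replicate is 0.8751; the 37th is 1.4064.

(0.8751, 1.4064)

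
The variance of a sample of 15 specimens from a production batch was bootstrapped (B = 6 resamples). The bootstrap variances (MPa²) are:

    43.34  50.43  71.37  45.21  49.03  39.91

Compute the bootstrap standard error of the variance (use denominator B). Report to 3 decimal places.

Bootstrap SE is the standard deviation of the 6 replicate variances.
Mean of replicates: (43.34 + 50.43 + 71.37 + 45.21 + 49.03 + 39.91) / 6 = 299.2900 / 6 = 49.8817
Sum of squared deviations: (−6.5417)² + (+0.5483)² + (+21.4883)² + (−4.6717)² + (−0.8517)² + (−9.9717)² = 626.8265
Variance = 626.8265 / 6 = 104.4711
SE* = √104.4711

SE* = 10.221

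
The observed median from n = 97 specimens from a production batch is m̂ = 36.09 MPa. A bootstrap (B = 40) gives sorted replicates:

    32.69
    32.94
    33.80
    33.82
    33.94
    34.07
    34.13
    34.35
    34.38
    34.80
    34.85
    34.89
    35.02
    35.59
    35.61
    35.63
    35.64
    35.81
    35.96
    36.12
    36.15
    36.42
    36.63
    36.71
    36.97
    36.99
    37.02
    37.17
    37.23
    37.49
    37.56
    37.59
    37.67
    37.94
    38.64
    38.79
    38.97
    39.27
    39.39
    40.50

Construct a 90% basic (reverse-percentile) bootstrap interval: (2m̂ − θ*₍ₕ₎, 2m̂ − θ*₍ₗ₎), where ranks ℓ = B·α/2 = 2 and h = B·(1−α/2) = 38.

Percentile endpoints at ranks 2 and 38: θ*₍2₎ = 32.94, θ*₍38₎ = 39.27.
Basic interval reflects these around m̂:
  lower = 2 × 36.09 − 39.27 = 32.91
  upper = 2 × 36.09 − 32.94 = 39.24

(32.91, 39.24)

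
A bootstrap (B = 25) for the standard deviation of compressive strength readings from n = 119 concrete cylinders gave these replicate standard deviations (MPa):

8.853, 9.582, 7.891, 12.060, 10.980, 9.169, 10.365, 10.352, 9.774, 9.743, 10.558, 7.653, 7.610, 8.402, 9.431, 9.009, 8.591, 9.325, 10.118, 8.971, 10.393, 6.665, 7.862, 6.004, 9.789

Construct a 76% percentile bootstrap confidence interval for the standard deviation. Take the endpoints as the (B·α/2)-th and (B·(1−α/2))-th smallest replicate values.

(7.610, 10.393)

Sorted replicates: 6.004, 6.665, 7.610, 7.653, 7.862, 7.891, 8.402, 8.591, 8.853, 8.971, 9.009, 9.169, 9.325, 9.431, 9.582, 9.743, 9.774, 9.789, 10.118, 10.352, 10.365, 10.393, 10.558, 10.980, 12.060
α = 0.24; lower rank = 25 × 0.120 = 3; upper rank = 25 × 0.880 = 22.
The 3rd smallest replicate is 7.610; the 22nd is 10.393.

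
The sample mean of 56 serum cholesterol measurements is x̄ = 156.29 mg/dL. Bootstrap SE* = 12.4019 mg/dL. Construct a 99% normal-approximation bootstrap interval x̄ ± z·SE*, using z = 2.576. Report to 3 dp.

Margin = 2.576 × 12.4019 = 31.9473
Interval: 156.29 ± 31.9473

(124.343, 188.237)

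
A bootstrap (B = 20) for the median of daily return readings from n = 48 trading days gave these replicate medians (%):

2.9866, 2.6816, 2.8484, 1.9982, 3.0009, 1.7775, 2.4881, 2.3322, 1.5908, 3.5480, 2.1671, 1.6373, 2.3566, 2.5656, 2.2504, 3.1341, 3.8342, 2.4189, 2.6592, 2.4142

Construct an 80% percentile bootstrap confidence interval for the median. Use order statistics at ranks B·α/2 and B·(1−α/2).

Sorted replicates: 1.5908, 1.6373, 1.7775, 1.9982, 2.1671, 2.2504, 2.3322, 2.3566, 2.4142, 2.4189, 2.4881, 2.5656, 2.6592, 2.6816, 2.8484, 2.9866, 3.0009, 3.1341, 3.5480, 3.8342
α = 0.20; lower rank = 20 × 0.100 = 2; upper rank = 20 × 0.900 = 18.
The 2nd smallest replicate is 1.6373; the 18th is 3.1341.

(1.6373, 3.1341)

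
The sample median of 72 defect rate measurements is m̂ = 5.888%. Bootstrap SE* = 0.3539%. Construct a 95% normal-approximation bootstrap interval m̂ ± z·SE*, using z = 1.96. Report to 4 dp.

Margin = 1.96 × 0.3539 = 0.69364
Interval: 5.888 ± 0.69364

(5.1944, 6.5816)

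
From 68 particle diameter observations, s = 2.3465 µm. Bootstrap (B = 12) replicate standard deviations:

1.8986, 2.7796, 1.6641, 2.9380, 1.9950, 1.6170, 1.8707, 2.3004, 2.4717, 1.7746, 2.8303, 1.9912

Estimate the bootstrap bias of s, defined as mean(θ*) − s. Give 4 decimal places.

mean(θ*) = (1.8986 + 2.7796 + 1.6641 + 2.9380 + 1.9950 + 1.6170 + 1.8707 + 2.3004 + 2.4717 + 1.7746 + 2.8303 + 1.9912) / 12 = 2.17760
bias = 2.17760 − 2.3465

bias = −0.1689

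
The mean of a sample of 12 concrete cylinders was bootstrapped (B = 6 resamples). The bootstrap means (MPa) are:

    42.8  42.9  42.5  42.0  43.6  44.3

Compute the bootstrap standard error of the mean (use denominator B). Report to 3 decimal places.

Bootstrap SE is the standard deviation of the 6 replicate means.
Mean of replicates: (42.8 + 42.9 + 42.5 + 42.0 + 43.6 + 44.3) / 6 = 258.1000 / 6 = 43.0167
Sum of squared deviations: (−0.2167)² + (−0.1167)² + (−0.5167)² + (−1.0167)² + (+0.5833)² + (+1.2833)² = 3.3483
Variance = 3.3483 / 6 = 0.5581
SE* = √0.5581

SE* = 0.747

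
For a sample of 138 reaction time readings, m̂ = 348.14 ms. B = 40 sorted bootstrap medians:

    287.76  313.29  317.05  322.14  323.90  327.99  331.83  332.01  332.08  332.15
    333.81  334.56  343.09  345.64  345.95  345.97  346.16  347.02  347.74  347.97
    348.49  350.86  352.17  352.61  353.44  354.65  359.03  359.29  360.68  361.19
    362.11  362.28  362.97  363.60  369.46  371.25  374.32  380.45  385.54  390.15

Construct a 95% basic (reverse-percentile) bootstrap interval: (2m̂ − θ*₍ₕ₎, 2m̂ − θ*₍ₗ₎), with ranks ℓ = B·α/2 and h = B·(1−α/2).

Percentile endpoints at ranks 1 and 39: θ*₍1₎ = 287.76, θ*₍39₎ = 385.54.
Basic interval reflects these around m̂:
  lower = 2 × 348.14 − 385.54 = 310.74
  upper = 2 × 348.14 − 287.76 = 408.52

(310.74, 408.52)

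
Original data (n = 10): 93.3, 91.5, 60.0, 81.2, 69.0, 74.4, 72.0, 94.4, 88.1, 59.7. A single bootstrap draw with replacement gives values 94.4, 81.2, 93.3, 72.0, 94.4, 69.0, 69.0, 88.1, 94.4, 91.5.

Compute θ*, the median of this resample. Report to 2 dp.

θ* = 89.80

Sorted: 69.0, 69.0, 72.0, 81.2, 88.1, 91.5, 93.3, 94.4, 94.4, 94.4
Median = average of the two middle values = 89.80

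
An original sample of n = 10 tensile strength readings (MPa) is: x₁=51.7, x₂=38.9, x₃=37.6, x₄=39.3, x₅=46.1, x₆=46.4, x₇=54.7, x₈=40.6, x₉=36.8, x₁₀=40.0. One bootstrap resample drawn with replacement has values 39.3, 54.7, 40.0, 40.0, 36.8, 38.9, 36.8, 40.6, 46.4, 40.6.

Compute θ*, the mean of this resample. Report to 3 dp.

θ* = 41.410

Mean = (39.3 + 54.7 + 40.0 + 40.0 + 36.8 + 38.9 + 36.8 + 40.6 + 46.4 + 40.6) / 10 = 414.10 / 10 = 41.410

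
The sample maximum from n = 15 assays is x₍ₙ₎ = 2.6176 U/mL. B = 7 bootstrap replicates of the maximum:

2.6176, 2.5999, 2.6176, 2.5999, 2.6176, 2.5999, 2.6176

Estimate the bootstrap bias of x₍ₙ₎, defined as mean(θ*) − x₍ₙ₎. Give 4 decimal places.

mean(θ*) = (2.6176 + 2.5999 + 2.6176 + 2.5999 + 2.6176 + 2.5999 + 2.6176) / 7 = 2.61001
bias = 2.61001 − 2.6176

bias = −0.0076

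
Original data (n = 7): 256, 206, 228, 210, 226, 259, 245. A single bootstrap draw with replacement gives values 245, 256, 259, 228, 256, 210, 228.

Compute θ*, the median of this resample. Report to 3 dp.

Sorted: 210, 228, 228, 245, 256, 256, 259
Median = middle value = 245.000

θ* = 245.000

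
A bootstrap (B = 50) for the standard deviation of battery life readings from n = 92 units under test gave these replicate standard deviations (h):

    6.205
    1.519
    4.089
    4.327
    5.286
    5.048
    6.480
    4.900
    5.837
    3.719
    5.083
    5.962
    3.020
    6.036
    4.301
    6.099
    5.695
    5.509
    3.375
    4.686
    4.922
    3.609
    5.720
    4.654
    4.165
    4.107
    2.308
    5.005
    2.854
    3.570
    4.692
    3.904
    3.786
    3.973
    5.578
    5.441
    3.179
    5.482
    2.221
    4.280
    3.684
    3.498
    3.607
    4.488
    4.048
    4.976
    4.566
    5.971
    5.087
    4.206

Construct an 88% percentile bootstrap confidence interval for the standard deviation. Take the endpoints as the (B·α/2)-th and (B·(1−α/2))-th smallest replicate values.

(2.308, 6.036)

Sorted replicates: 1.519, 2.221, 2.308, 2.854, 3.020, 3.179, 3.375, 3.498, 3.570, 3.607, 3.609, 3.684, 3.719, 3.786, 3.904, 3.973, 4.048, 4.089, 4.107, 4.165, 4.206, 4.280, 4.301, 4.327, 4.488, 4.566, 4.654, 4.686, 4.692, 4.900, 4.922, 4.976, 5.005, 5.048, 5.083, 5.087, 5.286, 5.441, 5.482, 5.509, 5.578, 5.695, 5.720, 5.837, 5.962, 5.971, 6.036, 6.099, 6.205, 6.480
α = 0.12; lower rank = 50 × 0.060 = 3; upper rank = 50 × 0.940 = 47.
The 3rd smallest replicate is 2.308; the 47th is 6.036.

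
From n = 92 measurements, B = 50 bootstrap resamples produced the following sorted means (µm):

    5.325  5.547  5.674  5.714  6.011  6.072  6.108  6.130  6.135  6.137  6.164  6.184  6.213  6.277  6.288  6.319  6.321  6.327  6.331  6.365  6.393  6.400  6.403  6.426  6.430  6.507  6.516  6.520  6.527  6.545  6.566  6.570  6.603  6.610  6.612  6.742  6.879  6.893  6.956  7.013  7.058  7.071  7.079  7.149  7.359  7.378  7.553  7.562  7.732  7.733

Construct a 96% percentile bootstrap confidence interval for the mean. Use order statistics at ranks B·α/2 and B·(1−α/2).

α = 0.04; lower rank = 50 × 0.020 = 1; upper rank = 50 × 0.980 = 49.
The 1st smallest replicate is 5.325; the 49th is 7.732.

(5.325, 7.732)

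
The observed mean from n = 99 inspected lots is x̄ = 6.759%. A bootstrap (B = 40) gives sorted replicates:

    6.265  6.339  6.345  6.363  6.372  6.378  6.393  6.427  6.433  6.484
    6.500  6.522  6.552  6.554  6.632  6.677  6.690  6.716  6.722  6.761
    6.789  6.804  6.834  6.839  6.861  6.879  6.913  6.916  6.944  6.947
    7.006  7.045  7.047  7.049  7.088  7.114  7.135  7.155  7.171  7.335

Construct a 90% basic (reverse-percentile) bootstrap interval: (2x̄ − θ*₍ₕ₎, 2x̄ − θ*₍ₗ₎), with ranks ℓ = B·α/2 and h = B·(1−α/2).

Percentile endpoints at ranks 2 and 38: θ*₍2₎ = 6.339, θ*₍38₎ = 7.155.
Basic interval reflects these around x̄:
  lower = 2 × 6.759 − 7.155 = 6.363
  upper = 2 × 6.759 − 6.339 = 7.179

(6.363, 7.179)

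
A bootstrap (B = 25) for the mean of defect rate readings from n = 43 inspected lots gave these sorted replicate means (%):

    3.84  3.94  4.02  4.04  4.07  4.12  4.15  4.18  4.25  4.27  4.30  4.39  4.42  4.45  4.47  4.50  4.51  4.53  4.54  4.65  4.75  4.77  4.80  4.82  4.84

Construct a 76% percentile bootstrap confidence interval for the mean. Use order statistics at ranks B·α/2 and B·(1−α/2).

α = 0.24; lower rank = 25 × 0.120 = 3; upper rank = 25 × 0.880 = 22.
The 3rd smallest replicate is 4.02; the 22nd is 4.77.

(4.02, 4.77)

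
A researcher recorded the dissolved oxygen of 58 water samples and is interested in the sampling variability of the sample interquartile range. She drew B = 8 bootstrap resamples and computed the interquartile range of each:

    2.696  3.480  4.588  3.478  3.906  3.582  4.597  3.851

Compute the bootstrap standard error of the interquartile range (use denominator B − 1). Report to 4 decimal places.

SE* = 0.6252

Bootstrap SE is the standard deviation of the 8 replicate interquartile ranges.
Mean of replicates: (2.696 + 3.480 + 4.588 + 3.478 + 3.906 + 3.582 + 4.597 + 3.851) / 8 = 30.17800 / 8 = 3.77225
Sum of squared deviations: (−1.07625)² + (−0.29225)² + (+0.81575)² + (−0.29425)² + (+0.13375)² + (−0.19025)² + (+0.82475)² + (+0.07875)² = 2.73625
Variance = 2.73625 / 7 = 0.39089
SE* = √0.39089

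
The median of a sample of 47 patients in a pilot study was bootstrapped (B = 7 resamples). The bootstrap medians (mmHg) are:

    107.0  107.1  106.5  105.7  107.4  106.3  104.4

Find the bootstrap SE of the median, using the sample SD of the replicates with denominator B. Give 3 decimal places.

Bootstrap SE is the standard deviation of the 7 replicate medians.
Mean of replicates: (107.0 + 107.1 + 106.5 + 105.7 + 107.4 + 106.3 + 104.4) / 7 = 744.4000 / 7 = 106.3429
Sum of squared deviations: (+0.6571)² + (+0.7571)² + (+0.1571)² + (−0.6429)² + (+1.0571)² + (−0.0429)² + (−1.9429)² = 6.3371
Variance = 6.3371 / 7 = 0.9053
SE* = √0.9053

SE* = 0.951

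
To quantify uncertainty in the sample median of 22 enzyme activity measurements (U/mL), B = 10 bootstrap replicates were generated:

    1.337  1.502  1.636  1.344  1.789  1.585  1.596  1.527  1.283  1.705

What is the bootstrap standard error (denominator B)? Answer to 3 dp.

Bootstrap SE is the standard deviation of the 10 replicate medians.
Mean of replicates: (1.337 + 1.502 + 1.636 + 1.344 + 1.789 + 1.585 + 1.596 + 1.527 + 1.283 + 1.705) / 10 = 15.3040 / 10 = 1.5304
Sum of squared deviations: (−0.1934)² + (−0.0284)² + (+0.1056)² + (−0.1864)² + (+0.2586)² + (+0.0546)² + (+0.0656)² + (−0.0034)² + (−0.2474)² + (+0.1746)² = 0.2500
Variance = 0.2500 / 10 = 0.0250
SE* = √0.0250

SE* = 0.158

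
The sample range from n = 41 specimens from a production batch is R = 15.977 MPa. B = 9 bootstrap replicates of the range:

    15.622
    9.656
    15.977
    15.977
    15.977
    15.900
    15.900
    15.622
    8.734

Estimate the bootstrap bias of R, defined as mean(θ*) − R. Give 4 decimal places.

mean(θ*) = (15.622 + 9.656 + 15.977 + 15.977 + 15.977 + 15.900 + 15.900 + 15.622 + 8.734) / 9 = 14.37389
bias = 14.37389 − 15.977

bias = −1.6031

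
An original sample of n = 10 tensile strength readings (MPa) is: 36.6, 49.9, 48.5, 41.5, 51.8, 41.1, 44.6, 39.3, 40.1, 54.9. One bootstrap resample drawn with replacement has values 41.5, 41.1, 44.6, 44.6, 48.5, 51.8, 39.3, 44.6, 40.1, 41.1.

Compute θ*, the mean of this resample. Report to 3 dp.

Mean = (41.5 + 41.1 + 44.6 + 44.6 + 48.5 + 51.8 + 39.3 + 44.6 + 40.1 + 41.1) / 10 = 437.20 / 10 = 43.720

θ* = 43.720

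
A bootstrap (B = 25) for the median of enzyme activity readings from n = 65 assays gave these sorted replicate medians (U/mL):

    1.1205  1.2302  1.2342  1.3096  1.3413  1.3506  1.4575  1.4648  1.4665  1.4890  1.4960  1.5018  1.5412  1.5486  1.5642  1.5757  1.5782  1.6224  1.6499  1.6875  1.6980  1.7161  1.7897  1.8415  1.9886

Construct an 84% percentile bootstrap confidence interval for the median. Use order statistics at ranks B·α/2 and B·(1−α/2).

α = 0.16; lower rank = 25 × 0.080 = 2; upper rank = 25 × 0.920 = 23.
The 2nd smallest replicate is 1.2302; the 23rd is 1.7897.

(1.2302, 1.7897)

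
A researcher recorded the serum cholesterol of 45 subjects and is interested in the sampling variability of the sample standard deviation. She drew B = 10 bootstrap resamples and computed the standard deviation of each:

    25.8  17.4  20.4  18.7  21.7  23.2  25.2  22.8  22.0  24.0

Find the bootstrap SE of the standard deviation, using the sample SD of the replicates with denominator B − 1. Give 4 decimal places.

SE* = 2.6939

Bootstrap SE is the standard deviation of the 10 replicate standard deviations.
Mean of replicates: (25.8 + 17.4 + 20.4 + 18.7 + 21.7 + 23.2 + 25.2 + 22.8 + 22.0 + 24.0) / 10 = 221.20000 / 10 = 22.12000
Sum of squared deviations: (+3.68000)² + (−4.72000)² + (−1.72000)² + (−3.42000)² + (−0.42000)² + (+1.08000)² + (+3.08000)² + (+0.68000)² + (−0.12000)² + (+1.88000)² = 65.31600
Variance = 65.31600 / 9 = 7.25733
SE* = √7.25733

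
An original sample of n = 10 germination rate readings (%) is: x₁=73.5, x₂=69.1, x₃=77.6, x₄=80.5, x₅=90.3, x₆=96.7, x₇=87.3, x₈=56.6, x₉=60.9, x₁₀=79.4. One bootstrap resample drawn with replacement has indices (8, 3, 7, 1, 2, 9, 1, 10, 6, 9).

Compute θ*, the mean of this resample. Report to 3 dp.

θ* = 73.550

Resample values: 56.6, 77.6, 87.3, 73.5, 69.1, 60.9, 73.5, 79.4, 96.7, 60.9.
Mean = (56.6 + 77.6 + 87.3 + 73.5 + 69.1 + 60.9 + 73.5 + 79.4 + 96.7 + 60.9) / 10 = 735.50 / 10 = 73.550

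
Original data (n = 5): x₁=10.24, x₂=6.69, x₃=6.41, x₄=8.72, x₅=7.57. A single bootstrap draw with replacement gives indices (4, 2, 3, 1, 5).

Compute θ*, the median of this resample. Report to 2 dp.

Resample values: 8.72, 6.69, 6.41, 10.24, 7.57.
Sorted: 6.41, 6.69, 7.57, 8.72, 10.24
Median = middle value = 7.57

θ* = 7.57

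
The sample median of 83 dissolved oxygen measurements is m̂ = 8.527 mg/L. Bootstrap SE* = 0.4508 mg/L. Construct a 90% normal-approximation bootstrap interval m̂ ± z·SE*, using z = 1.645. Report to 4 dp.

(7.7854, 9.2686)

Margin = 1.645 × 0.4508 = 0.74157
Interval: 8.527 ± 0.74157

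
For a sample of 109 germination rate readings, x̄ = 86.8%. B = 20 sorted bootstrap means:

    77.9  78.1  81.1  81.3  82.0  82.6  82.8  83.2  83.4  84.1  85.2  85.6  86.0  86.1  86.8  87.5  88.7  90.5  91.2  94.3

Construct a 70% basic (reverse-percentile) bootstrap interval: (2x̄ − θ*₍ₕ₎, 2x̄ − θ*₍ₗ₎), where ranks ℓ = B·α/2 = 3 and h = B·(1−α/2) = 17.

Percentile endpoints at ranks 3 and 17: θ*₍3₎ = 81.1, θ*₍17₎ = 88.7.
Basic interval reflects these around x̄:
  lower = 2 × 86.8 − 88.7 = 84.9
  upper = 2 × 86.8 − 81.1 = 92.5

(84.9, 92.5)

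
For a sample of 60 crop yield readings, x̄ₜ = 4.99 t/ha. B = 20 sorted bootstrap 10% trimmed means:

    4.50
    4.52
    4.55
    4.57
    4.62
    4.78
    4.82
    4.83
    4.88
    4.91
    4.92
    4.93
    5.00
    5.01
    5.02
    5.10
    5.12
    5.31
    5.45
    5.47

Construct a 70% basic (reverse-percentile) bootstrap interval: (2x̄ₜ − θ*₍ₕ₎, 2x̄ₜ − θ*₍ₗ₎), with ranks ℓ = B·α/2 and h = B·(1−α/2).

(4.86, 5.43)

Percentile endpoints at ranks 3 and 17: θ*₍3₎ = 4.55, θ*₍17₎ = 5.12.
Basic interval reflects these around x̄ₜ:
  lower = 2 × 4.99 − 5.12 = 4.86
  upper = 2 × 4.99 − 4.55 = 5.43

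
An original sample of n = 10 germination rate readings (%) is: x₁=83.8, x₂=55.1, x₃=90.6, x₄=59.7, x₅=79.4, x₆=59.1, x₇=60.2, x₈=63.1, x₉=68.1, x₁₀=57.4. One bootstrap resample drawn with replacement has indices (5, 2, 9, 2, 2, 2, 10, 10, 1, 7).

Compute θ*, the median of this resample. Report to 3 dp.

Resample values: 79.4, 55.1, 68.1, 55.1, 55.1, 55.1, 57.4, 57.4, 83.8, 60.2.
Sorted: 55.1, 55.1, 55.1, 55.1, 57.4, 57.4, 60.2, 68.1, 79.4, 83.8
Median = average of the two middle values = 57.400

θ* = 57.400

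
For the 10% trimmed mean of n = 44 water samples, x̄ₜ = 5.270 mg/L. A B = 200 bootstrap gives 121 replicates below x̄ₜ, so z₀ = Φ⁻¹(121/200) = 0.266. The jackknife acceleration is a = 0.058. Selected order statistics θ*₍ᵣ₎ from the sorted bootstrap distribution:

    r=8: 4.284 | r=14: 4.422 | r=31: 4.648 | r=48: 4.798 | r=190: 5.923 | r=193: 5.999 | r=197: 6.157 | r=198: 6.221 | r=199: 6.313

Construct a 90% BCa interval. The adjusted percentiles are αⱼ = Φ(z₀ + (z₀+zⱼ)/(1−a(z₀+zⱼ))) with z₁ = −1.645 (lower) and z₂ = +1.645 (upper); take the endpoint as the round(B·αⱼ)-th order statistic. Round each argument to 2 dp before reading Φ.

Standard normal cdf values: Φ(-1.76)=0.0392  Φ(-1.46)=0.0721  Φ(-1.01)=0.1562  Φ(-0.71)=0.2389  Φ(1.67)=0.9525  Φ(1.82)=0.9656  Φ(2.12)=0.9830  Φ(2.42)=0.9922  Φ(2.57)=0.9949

(4.648, 6.221)

Lower: z₀ + z₁ = 0.266 + (-1.645) = -1.379; 1 − a(z₀+z₁) = 1 − (0.058)(-1.379) = 1.0800; argument = 0.266 + (-1.379)/1.0800 = -1.0109 → -1.01.
α₁ = Φ(-1.01) = 0.1562; rank = round(200 × 0.1562) = 31; θ*₍31₎ = 4.648.
Upper: z₀ + z₂ = 1.911; 1 − a(z₀+z₂) = 0.8892; argument = 2.4152 → 2.42; α₂ = 0.9922; rank = 198; θ*₍198₎ = 6.221.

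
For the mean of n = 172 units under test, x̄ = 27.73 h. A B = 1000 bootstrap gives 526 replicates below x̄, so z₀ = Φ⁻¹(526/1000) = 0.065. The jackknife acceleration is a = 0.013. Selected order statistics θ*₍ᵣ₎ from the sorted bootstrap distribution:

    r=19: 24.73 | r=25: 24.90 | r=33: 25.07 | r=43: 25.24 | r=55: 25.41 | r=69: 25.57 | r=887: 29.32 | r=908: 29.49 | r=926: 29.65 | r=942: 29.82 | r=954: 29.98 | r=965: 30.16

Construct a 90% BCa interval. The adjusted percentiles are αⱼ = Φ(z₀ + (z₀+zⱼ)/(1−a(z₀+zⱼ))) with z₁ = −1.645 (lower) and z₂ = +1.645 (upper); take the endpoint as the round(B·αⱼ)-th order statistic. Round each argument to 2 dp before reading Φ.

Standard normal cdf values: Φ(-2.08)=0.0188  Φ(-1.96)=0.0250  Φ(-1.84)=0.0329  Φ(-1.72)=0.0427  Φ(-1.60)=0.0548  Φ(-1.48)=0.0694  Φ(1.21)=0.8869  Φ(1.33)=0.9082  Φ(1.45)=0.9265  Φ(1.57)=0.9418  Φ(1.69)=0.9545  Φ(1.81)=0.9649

(25.57, 30.16)

Lower: z₀ + z₁ = 0.065 + (-1.645) = -1.580; 1 − a(z₀+z₁) = 1 − (0.013)(-1.580) = 1.0205; argument = 0.065 + (-1.580)/1.0205 = -1.4832 → -1.48.
α₁ = Φ(-1.48) = 0.0694; rank = round(1000 × 0.0694) = 69; θ*₍69₎ = 25.57.
Upper: z₀ + z₂ = 1.710; 1 − a(z₀+z₂) = 0.9778; argument = 1.8139 → 1.81; α₂ = 0.9649; rank = 965; θ*₍965₎ = 30.16.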